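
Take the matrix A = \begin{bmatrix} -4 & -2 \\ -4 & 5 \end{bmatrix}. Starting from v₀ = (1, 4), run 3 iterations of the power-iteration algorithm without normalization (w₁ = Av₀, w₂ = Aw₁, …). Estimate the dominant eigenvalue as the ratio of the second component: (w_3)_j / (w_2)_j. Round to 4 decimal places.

λ ≈ 4.5000

w1 = Av₀ = (-12, 16)
w2 = Aw1 = (16, 128)
w3 = Aw2 = (-320, 576)
Ratio at component: 576 / 128 = 4.5000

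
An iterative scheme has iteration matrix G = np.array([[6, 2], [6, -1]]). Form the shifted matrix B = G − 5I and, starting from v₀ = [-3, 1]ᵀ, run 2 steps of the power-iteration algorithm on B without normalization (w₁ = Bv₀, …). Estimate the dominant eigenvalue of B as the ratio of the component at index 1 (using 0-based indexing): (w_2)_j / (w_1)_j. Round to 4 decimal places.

B = G − 5I has rows (1, 2); (6, -6)
w1 = Bv₀ = (-1, -24)
w2 = Bw1 = (-49, 138)
Ratio: 138/-24 = -5.7500

-5.7500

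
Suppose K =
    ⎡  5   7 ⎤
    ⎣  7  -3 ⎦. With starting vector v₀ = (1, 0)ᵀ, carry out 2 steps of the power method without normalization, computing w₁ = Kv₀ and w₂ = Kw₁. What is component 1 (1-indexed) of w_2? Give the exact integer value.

w1 = Kv₀ = (5·1 + 7·0; 7·1 + (-3)·0) = (5, 7)
w2 = Kw1 = (5·5 + 7·7; 7·5 + (-3)·7) = (74, 14)
The requested component of w2 is 74.

74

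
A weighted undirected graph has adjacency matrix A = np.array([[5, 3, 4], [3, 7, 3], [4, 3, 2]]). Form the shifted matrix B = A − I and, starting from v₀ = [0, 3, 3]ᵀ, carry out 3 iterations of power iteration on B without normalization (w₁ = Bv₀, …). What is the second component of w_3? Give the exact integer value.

B = A − I has rows (4, 3, 4); (3, 6, 3); (4, 3, 1)
w1 = Bv₀ = (4·0 + 3·3 + 4·3; 3·0 + 6·3 + 3·3; 4·0 + 3·3 + 1·3) = (21, 27, 12)
w2 = Bw1 = (4·21 + 3·27 + 4·12; 3·21 + 6·27 + 3·12; 4·21 + 3·27 + 1·12) = (213, 261, 177)
w3 = Bw2 = (2343, 2736, 1812)
Requested component of w3: 2736

2736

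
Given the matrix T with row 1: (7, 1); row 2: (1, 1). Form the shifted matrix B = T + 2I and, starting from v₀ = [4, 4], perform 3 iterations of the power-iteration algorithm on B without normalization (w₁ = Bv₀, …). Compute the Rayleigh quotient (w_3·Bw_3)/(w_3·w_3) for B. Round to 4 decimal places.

B = T + 2I has rows (9, 1); (1, 3)
w1 = Bv₀ = (9·4 + 1·4; 1·4 + 3·4) = (40, 16)
w2 = Bw1 = (9·40 + 1·16; 1·40 + 3·16) = (376, 88)
w3 = Bw2 = (3472, 640)
Bw3 = (31888, 5392)
w3·Bw3 = 114166016; w3·w3 = 12464384; μ ≈ 114166016/12464384 = 9.1594

9.1594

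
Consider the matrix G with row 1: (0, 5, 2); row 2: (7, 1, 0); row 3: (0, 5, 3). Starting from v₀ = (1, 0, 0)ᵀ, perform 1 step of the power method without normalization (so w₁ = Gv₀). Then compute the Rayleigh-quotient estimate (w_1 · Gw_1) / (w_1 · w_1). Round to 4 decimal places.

λ ≈ 1.0000

w1 = Gv₀ = (0·1 + 5·0 + 2·0; 7·1 + 1·0 + 0·0; 0·1 + 5·0 + 3·0) = (0, 7, 0)
Gw1 = (35, 7, 35)
w1·Gw1 = 0·35 + 7·7 + 0·35 = 49; w1·w1 = 0·0 + 7·7 + 0·0 = 49
λ ≈ 49/49 = 1.0000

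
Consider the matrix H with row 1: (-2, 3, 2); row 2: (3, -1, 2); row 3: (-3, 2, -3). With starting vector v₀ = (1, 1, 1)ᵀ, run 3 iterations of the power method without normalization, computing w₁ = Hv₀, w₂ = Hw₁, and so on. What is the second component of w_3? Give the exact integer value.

19

w1 = Hv₀ = (3, 4, -4)
w2 = Hw1 = (-2, -3, 11)
w3 = Hw2 = (17, 19, -33)
The requested component of w3 is 19.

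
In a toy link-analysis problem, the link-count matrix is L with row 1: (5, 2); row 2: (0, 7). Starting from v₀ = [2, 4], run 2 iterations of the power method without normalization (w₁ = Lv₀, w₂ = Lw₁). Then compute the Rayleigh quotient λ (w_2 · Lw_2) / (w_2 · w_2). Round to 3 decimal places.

λ ≈ 7.244

w1 = Lv₀ = (5·2 + 2·4; 0·2 + 7·4) = (18, 28)
w2 = Lw1 = (5·18 + 2·28; 0·18 + 7·28) = (146, 196)
Lw2 = (1122, 1372)
w2·Lw2 = 146·1122 + 196·1372 = 432724; w2·w2 = 146·146 + 196·196 = 59732
λ ≈ 432724/59732 = 7.244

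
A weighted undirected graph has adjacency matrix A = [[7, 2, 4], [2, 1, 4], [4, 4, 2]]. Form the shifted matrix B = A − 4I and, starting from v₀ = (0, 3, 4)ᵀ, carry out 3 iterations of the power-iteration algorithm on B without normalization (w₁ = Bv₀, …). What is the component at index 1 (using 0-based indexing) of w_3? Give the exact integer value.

507

B = A − 4I has rows (3, 2, 4); (2, -3, 4); (4, 4, -2)
w1 = Bv₀ = (3·0 + 2·3 + 4·4; 2·0 + (-3)·3 + 4·4; 4·0 + 4·3 + (-2)·4) = (22, 7, 4)
w2 = Bw1 = (3·22 + 2·7 + 4·4; 2·22 + (-3)·7 + 4·4; 4·22 + 4·7 + (-2)·4) = (96, 39, 108)
w3 = Bw2 = (798, 507, 324)
Requested component of w3: 507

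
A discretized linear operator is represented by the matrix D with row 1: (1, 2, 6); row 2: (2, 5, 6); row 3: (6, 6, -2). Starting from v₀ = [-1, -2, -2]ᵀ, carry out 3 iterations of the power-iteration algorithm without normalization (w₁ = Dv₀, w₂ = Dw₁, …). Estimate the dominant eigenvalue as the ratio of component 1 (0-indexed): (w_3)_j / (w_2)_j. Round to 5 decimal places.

w1 = Dv₀ = (-17, -24, -14)
w2 = Dw1 = (-149, -238, -218)
w3 = Dw2 = (-1933, -2796, -1886)
Ratio at component: -2796 / -238 = 11.74790

λ ≈ 11.74790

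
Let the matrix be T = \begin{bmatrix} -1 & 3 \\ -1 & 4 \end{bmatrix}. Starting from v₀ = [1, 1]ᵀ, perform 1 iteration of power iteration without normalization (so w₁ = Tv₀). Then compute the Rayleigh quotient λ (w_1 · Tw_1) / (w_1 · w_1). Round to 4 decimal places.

w1 = Tv₀ = (2, 3)
Tw1 = (7, 10)
w1·Tw1 = 2·7 + 3·10 = 44; w1·w1 = 2·2 + 3·3 = 13
λ ≈ 44/13 = 3.3846

λ ≈ 3.3846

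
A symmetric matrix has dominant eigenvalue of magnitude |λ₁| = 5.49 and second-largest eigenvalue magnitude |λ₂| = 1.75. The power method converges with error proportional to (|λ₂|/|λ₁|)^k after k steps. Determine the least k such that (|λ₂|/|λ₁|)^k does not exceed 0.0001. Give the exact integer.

|λ₂/λ₁| = 1.75/5.49 = 0.31876
Need k ≥ ln(0.0001) / ln(0.31876) = -9.2103 / -1.1433 ≈ 8.056
Smallest integer k satisfying the bound: 9

9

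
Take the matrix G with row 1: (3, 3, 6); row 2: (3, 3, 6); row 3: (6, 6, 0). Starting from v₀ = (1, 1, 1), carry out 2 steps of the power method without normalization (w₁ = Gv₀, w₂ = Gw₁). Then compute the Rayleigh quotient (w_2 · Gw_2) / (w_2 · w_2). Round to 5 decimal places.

w1 = Gv₀ = (3·1 + 3·1 + 6·1; 3·1 + 3·1 + 6·1; 6·1 + 6·1 + 0·1) = (12, 12, 12)
w2 = Gw1 = (3·12 + 3·12 + 6·12; 3·12 + 3·12 + 6·12; 6·12 + 6·12 + 0·12) = (144, 144, 144)
Gw2 = (1728, 1728, 1728)
w2·Gw2 = 144·1728 + 144·1728 + 144·1728 = 746496; w2·w2 = 144·144 + 144·144 + 144·144 = 62208
λ ≈ 746496/62208 = 12.00000

λ ≈ 12.00000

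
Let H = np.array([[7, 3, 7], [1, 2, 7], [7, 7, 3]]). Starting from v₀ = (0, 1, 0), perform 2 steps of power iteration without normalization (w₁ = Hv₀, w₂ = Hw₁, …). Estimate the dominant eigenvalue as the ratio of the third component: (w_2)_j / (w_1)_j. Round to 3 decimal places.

w1 = Hv₀ = (7·0 + 3·1 + 7·0; 1·0 + 2·1 + 7·0; 7·0 + 7·1 + 3·0) = (3, 2, 7)
w2 = Hw1 = (7·3 + 3·2 + 7·7; 1·3 + 2·2 + 7·7; 7·3 + 7·2 + 3·7) = (76, 56, 56)
Ratio at component: 56 / 7 = 8.000

λ ≈ 8.000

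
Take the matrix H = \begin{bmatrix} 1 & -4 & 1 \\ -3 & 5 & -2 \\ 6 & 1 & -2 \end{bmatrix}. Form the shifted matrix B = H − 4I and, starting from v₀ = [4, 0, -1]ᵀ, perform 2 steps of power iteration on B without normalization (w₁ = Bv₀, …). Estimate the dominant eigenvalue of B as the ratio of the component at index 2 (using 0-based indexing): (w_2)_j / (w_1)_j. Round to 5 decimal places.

-8.93333

B = H − 4I has rows (-3, -4, 1); (-3, 1, -2); (6, 1, -6)
w1 = Bv₀ = ((-3)·4 + (-4)·0 + 1·(-1); (-3)·4 + 1·0 + (-2)·(-1); 6·4 + 1·0 + (-6)·(-1)) = (-13, -10, 30)
w2 = Bw1 = ((-3)·(-13) + (-4)·(-10) + 1·30; (-3)·(-13) + 1·(-10) + (-2)·30; 6·(-13) + 1·(-10) + (-6)·30) = (109, -31, -268)
Ratio: -268/30 = -8.93333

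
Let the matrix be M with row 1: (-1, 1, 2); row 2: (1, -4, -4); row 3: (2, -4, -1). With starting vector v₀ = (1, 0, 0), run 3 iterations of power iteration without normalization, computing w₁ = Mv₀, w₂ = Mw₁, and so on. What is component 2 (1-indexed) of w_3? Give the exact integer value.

90

w1 = Mv₀ = ((-1)·1 + 1·0 + 2·0; 1·1 + (-4)·0 + (-4)·0; 2·1 + (-4)·0 + (-1)·0) = (-1, 1, 2)
w2 = Mw1 = ((-1)·(-1) + 1·1 + 2·2; 1·(-1) + (-4)·1 + (-4)·2; 2·(-1) + (-4)·1 + (-1)·2) = (6, -13, -8)
w3 = Mw2 = (-35, 90, 72)
The requested component of w3 is 90.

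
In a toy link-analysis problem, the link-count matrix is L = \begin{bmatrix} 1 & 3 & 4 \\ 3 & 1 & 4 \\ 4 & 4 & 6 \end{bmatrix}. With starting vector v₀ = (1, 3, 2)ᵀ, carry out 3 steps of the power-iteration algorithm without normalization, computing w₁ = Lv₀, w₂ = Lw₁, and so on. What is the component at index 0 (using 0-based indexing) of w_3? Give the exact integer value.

1896

w1 = Lv₀ = (1·1 + 3·3 + 4·2; 3·1 + 1·3 + 4·2; 4·1 + 4·3 + 6·2) = (18, 14, 28)
w2 = Lw1 = (1·18 + 3·14 + 4·28; 3·18 + 1·14 + 4·28; 4·18 + 4·14 + 6·28) = (172, 180, 296)
w3 = Lw2 = (1896, 1880, 3184)
The requested component of w3 is 1896.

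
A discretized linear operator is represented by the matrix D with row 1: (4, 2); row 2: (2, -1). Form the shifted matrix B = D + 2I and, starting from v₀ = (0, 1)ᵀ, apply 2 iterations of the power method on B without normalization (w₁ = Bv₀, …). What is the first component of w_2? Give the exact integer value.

B = D + 2I has rows (6, 2); (2, 1)
w1 = Bv₀ = (6·0 + 2·1; 2·0 + 1·1) = (2, 1)
w2 = Bw1 = (6·2 + 2·1; 2·2 + 1·1) = (14, 5)
Requested component of w2: 14

14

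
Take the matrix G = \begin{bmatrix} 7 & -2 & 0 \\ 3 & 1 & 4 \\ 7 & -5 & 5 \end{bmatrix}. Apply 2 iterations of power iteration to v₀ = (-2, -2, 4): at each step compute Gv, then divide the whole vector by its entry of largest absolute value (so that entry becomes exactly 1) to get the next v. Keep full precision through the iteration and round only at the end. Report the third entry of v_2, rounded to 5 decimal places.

0.34884

Gv0 = (-10.000000, 8.000000, 16.000000); divide by 16.000000 → v1 = (-0.625000, 0.500000, 1.000000)
Gv1 = (-5.375000, 2.625000, -1.875000); divide by -5.375000 → v2 = (1.000000, -0.488372, 0.348837)
Requested entry of v2: -30/-86 = 0.34884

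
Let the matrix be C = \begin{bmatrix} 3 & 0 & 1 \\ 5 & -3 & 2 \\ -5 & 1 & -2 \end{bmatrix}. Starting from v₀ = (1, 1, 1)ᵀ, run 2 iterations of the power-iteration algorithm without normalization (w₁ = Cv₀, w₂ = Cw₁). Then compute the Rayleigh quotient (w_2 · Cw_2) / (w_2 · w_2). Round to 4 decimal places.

0.7647

w1 = Cv₀ = (3·1 + 0·1 + 1·1; 5·1 + (-3)·1 + 2·1; (-5)·1 + 1·1 + (-2)·1) = (4, 4, -6)
w2 = Cw1 = (3·4 + 0·4 + 1·(-6); 5·4 + (-3)·4 + 2·(-6); (-5)·4 + 1·4 + (-2)·(-6)) = (6, -4, -4)
Cw2 = (14, 34, -26)
w2·Cw2 = 6·14 + (-4)·34 + (-4)·(-26) = 52; w2·w2 = 6·6 + (-4)·(-4) + (-4)·(-4) = 68
λ ≈ 52/68 = 0.7647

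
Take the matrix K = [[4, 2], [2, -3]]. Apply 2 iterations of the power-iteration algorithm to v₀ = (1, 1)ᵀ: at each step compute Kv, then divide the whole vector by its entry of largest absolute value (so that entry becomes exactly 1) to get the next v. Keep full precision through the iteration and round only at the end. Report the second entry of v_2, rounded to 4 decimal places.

0.6818

Kv0 = (6.00000, -1.00000); divide by 6.00000 → v1 = (1.00000, -0.16667)
Kv1 = (3.66667, 2.50000); divide by 3.66667 → v2 = (1.00000, 0.68182)
Requested entry of v2: 15/22 = 0.6818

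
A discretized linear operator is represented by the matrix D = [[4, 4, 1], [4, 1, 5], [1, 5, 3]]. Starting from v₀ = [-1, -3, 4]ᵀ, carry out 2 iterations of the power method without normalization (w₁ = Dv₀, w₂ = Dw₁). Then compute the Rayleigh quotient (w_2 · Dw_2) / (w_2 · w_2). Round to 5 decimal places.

-3.07735

w1 = Dv₀ = (-12, 13, -4)
w2 = Dw1 = (0, -55, 41)
Dw2 = (-179, 150, -152)
w2·Dw2 = 0·(-179) + (-55)·150 + 41·(-152) = -14482; w2·w2 = 0·0 + (-55)·(-55) + 41·41 = 4706
λ ≈ -14482/4706 = -3.07735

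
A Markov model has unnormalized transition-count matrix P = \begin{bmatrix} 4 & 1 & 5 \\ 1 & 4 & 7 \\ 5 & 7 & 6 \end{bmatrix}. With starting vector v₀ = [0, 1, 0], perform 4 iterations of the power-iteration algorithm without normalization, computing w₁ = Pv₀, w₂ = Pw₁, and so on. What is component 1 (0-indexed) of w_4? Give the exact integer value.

11830

w1 = Pv₀ = (1, 4, 7)
w2 = Pw1 = (43, 66, 75)
w3 = Pw2 = (613, 832, 1127)
w4 = Pw3 = (8919, 11830, 15651)
The requested component of w4 is 11830.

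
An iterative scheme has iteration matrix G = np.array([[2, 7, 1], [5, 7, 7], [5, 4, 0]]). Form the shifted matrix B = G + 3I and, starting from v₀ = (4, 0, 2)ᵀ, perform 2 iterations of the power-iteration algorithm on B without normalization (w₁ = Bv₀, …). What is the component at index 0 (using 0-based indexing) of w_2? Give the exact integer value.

B = G + 3I has rows (5, 7, 1); (5, 10, 7); (5, 4, 3)
w1 = Bv₀ = (5·4 + 7·0 + 1·2; 5·4 + 10·0 + 7·2; 5·4 + 4·0 + 3·2) = (22, 34, 26)
w2 = Bw1 = (5·22 + 7·34 + 1·26; 5·22 + 10·34 + 7·26; 5·22 + 4·34 + 3·26) = (374, 632, 324)
Requested component of w2: 374

374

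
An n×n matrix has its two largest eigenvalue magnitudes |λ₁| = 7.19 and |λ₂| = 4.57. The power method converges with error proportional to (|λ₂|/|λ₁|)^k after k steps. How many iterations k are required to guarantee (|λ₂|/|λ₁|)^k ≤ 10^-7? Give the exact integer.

|λ₂/λ₁| = 4.57/7.19 = 0.63561
Need k ≥ ln(10^-7) / ln(0.63561) = -16.1181 / -0.4532 ≈ 35.567
Smallest integer k satisfying the bound: 36

36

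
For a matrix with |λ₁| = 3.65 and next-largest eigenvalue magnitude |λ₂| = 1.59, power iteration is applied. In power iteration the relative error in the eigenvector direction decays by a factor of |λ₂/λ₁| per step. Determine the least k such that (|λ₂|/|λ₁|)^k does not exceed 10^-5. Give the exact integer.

14

|λ₂/λ₁| = 1.59/3.65 = 0.43562
Need k ≥ ln(10^-5) / ln(0.43562) = -11.5129 / -0.8310 ≈ 13.854
Smallest integer k satisfying the bound: 14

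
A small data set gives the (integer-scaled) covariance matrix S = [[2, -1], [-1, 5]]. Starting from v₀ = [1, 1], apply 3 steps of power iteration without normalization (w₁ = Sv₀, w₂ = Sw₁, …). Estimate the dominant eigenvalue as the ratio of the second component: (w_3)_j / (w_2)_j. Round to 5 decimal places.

λ ≈ 5.10526

w1 = Sv₀ = (1, 4)
w2 = Sw1 = (-2, 19)
w3 = Sw2 = (-23, 97)
Ratio at component: 97 / 19 = 5.10526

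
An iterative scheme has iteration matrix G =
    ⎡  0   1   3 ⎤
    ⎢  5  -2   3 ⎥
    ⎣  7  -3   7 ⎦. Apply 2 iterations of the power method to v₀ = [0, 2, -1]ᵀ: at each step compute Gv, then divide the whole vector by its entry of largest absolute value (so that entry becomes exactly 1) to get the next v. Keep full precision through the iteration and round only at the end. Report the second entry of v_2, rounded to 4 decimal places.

Gv0 = (-1.00000, -7.00000, -13.00000); divide by -13.00000 → v1 = (0.07692, 0.53846, 1.00000)
Gv1 = (3.53846, 2.30769, 5.92308); divide by 5.92308 → v2 = (0.59740, 0.38961, 1.00000)
Requested entry of v2: -30/-77 = 0.3896

0.3896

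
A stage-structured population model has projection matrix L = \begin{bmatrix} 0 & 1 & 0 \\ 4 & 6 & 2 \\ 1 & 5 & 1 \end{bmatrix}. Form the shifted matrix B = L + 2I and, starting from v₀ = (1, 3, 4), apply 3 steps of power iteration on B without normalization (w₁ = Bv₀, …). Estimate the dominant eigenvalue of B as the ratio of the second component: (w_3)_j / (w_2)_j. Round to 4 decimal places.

μ ≈ 9.9835

B = L + 2I has rows (2, 1, 0); (4, 8, 2); (1, 5, 3)
w1 = Bv₀ = (2·1 + 1·3 + 0·4; 4·1 + 8·3 + 2·4; 1·1 + 5·3 + 3·4) = (5, 36, 28)
w2 = Bw1 = (2·5 + 1·36 + 0·28; 4·5 + 8·36 + 2·28; 1·5 + 5·36 + 3·28) = (46, 364, 269)
w3 = Bw2 = (456, 3634, 2673)
Ratio: 3634/364 = 9.9835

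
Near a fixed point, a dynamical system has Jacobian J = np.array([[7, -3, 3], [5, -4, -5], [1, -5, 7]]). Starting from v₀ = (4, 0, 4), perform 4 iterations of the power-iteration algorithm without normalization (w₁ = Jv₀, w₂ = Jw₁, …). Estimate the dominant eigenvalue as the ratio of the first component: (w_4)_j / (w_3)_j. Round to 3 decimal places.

λ ≈ 8.475

w1 = Jv₀ = (7·4 + (-3)·0 + 3·4; 5·4 + (-4)·0 + (-5)·4; 1·4 + (-5)·0 + 7·4) = (40, 0, 32)
w2 = Jw1 = (7·40 + (-3)·0 + 3·32; 5·40 + (-4)·0 + (-5)·32; 1·40 + (-5)·0 + 7·32) = (376, 40, 264)
w3 = Jw2 = (3304, 400, 2024)
w4 = Jw3 = (28000, 4800, 15472)
Ratio at component: 28000 / 3304 = 8.475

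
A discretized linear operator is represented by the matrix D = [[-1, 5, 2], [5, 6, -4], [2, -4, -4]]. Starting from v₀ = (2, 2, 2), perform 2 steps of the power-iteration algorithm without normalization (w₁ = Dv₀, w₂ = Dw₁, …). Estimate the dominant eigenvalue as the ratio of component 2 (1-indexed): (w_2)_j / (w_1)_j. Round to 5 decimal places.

w1 = Dv₀ = (12, 14, -12)
w2 = Dw1 = (34, 192, 16)
Ratio at component: 192 / 14 = 13.71429

λ ≈ 13.71429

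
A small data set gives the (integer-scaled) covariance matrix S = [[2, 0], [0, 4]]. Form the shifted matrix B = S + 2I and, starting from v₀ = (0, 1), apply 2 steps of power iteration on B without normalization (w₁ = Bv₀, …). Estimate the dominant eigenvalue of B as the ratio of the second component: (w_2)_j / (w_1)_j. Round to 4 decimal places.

μ ≈ 6.0000

B = S + 2I has rows (4, 0); (0, 6)
w1 = Bv₀ = (0, 6)
w2 = Bw1 = (0, 36)
Ratio: 36/6 = 6.0000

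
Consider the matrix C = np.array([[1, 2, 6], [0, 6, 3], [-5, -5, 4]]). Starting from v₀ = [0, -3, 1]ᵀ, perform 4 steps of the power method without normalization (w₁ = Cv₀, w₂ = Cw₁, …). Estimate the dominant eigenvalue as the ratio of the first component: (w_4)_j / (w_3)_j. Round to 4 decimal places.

w1 = Cv₀ = (1·0 + 2·(-3) + 6·1; 0·0 + 6·(-3) + 3·1; (-5)·0 + (-5)·(-3) + 4·1) = (0, -15, 19)
w2 = Cw1 = (1·0 + 2·(-15) + 6·19; 0·0 + 6·(-15) + 3·19; (-5)·0 + (-5)·(-15) + 4·19) = (84, -33, 151)
w3 = Cw2 = (924, 255, 349)
w4 = Cw3 = (3528, 2577, -4499)
Ratio at component: 3528 / 924 = 3.8182

3.8182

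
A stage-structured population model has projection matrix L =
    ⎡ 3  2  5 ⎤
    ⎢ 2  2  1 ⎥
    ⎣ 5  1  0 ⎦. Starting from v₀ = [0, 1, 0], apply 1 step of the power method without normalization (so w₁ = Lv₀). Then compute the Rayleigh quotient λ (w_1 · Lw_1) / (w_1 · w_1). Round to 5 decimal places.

6.66667

w1 = Lv₀ = (3·0 + 2·1 + 5·0; 2·0 + 2·1 + 1·0; 5·0 + 1·1 + 0·0) = (2, 2, 1)
Lw1 = (15, 9, 12)
w1·Lw1 = 2·15 + 2·9 + 1·12 = 60; w1·w1 = 2·2 + 2·2 + 1·1 = 9
λ ≈ 60/9 = 6.66667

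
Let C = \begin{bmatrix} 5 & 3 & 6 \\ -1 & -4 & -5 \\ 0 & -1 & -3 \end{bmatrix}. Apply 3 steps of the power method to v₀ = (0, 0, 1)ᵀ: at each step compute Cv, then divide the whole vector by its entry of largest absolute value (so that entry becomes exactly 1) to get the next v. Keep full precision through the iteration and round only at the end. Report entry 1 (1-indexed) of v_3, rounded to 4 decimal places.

Cv0 = (6.00000, -5.00000, -3.00000); divide by 6.00000 → v1 = (1.00000, -0.83333, -0.50000)
Cv1 = (-0.50000, 4.83333, 2.33333); divide by 4.83333 → v2 = (-0.10345, 1.00000, 0.48276)
Cv2 = (5.37931, -6.31034, -2.44828); divide by -6.31034 → v3 = (-0.85246, 1.00000, 0.38798)
Requested entry of v3: 156/-183 = -0.8525

-0.8525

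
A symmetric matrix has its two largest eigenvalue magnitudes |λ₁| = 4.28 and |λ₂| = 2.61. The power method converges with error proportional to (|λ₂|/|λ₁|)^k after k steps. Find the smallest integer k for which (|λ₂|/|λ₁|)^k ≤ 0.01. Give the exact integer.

|λ₂/λ₁| = 2.61/4.28 = 0.60981
Need k ≥ ln(0.01) / ln(0.60981) = -4.6052 / -0.4946 ≈ 9.311
Smallest integer k satisfying the bound: 10

10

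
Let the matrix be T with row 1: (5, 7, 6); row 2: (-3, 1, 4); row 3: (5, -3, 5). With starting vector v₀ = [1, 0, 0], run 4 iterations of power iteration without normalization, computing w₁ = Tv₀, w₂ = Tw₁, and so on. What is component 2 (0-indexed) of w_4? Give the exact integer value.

w1 = Tv₀ = (5, -3, 5)
w2 = Tw1 = (34, 2, 59)
w3 = Tw2 = (538, 136, 459)
w4 = Tw3 = (6396, 358, 4577)
The requested component of w4 is 4577.

4577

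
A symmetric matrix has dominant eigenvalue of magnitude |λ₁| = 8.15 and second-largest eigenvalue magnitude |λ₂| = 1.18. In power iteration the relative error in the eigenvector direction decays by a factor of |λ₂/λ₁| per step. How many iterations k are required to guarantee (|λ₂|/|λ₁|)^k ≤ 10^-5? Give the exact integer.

|λ₂/λ₁| = 1.18/8.15 = 0.14479
Need k ≥ ln(10^-5) / ln(0.14479) = -11.5129 / -1.9325 ≈ 5.958
Smallest integer k satisfying the bound: 6

6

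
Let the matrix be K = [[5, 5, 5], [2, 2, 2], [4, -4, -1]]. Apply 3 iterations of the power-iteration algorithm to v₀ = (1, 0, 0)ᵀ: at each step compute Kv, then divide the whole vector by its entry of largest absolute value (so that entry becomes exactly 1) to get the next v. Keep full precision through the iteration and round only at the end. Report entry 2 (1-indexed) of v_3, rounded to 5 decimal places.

0.40000

Kv0 = (5.000000, 2.000000, 4.000000); divide by 5.000000 → v1 = (1.000000, 0.400000, 0.800000)
Kv1 = (11.000000, 4.400000, 1.600000); divide by 11.000000 → v2 = (1.000000, 0.400000, 0.145455)
Kv2 = (7.727273, 3.090909, 2.254545); divide by 7.727273 → v3 = (1.000000, 0.400000, 0.291765)
Requested entry of v3: 170/425 = 0.40000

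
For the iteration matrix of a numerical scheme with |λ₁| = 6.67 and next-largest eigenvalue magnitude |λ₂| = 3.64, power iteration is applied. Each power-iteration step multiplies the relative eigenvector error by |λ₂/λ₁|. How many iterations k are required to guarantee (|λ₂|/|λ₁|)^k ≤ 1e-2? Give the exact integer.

|λ₂/λ₁| = 3.64/6.67 = 0.54573
Need k ≥ ln(1e-2) / ln(0.54573) = -4.6052 / -0.6056 ≈ 7.604
Smallest integer k satisfying the bound: 8

8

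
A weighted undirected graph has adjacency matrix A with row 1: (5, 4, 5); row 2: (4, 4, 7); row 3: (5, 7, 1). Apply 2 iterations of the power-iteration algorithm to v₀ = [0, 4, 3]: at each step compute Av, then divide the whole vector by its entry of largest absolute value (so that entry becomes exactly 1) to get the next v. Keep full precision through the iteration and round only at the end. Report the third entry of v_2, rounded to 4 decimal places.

Av0 = (31.00000, 37.00000, 31.00000); divide by 37.00000 → v1 = (0.83784, 1.00000, 0.83784)
Av1 = (12.37838, 13.21622, 12.02703); divide by 13.21622 → v2 = (0.93661, 1.00000, 0.91002)
Requested entry of v2: 445/489 = 0.9100

0.9100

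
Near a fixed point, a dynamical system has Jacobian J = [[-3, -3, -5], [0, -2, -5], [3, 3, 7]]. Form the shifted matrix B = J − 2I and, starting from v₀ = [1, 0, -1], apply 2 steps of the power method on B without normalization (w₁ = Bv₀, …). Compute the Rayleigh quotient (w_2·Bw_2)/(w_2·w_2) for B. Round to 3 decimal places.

B = J − 2I has rows (-5, -3, -5); (0, -4, -5); (3, 3, 5)
w1 = Bv₀ = (0, 5, -2)
w2 = Bw1 = (-5, -10, 5)
Bw2 = (30, 15, -20)
w2·Bw2 = -400; w2·w2 = 150; μ ≈ -400/150 = -2.667

μ ≈ -2.667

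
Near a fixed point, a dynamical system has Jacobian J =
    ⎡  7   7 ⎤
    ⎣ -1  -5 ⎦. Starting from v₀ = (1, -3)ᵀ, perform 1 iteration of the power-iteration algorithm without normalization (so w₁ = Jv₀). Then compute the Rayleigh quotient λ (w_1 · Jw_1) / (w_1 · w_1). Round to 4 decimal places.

-2.0000

w1 = Jv₀ = (-14, 14)
Jw1 = (0, -56)
w1·Jw1 = (-14)·0 + 14·(-56) = -784; w1·w1 = (-14)·(-14) + 14·14 = 392
λ ≈ -784/392 = -2.0000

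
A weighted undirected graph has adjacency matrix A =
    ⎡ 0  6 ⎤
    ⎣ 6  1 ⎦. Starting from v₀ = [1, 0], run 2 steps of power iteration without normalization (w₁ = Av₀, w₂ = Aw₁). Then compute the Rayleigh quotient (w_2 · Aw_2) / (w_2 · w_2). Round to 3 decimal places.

1.973

w1 = Av₀ = (0·1 + 6·0; 6·1 + 1·0) = (0, 6)
w2 = Aw1 = (0·0 + 6·6; 6·0 + 1·6) = (36, 6)
Aw2 = (36, 222)
w2·Aw2 = 36·36 + 6·222 = 2628; w2·w2 = 36·36 + 6·6 = 1332
λ ≈ 2628/1332 = 1.973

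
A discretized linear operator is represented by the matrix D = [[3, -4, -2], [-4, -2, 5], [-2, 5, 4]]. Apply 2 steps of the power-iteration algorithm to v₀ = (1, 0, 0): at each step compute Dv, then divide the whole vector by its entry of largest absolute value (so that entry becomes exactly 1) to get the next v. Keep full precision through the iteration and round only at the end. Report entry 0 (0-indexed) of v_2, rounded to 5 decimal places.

Dv0 = (3.000000, -4.000000, -2.000000); divide by -4.000000 → v1 = (-0.750000, 1.000000, 0.500000)
Dv1 = (-7.250000, 3.500000, 8.500000); divide by 8.500000 → v2 = (-0.852941, 0.411765, 1.000000)
Requested entry of v2: 29/-34 = -0.85294

-0.85294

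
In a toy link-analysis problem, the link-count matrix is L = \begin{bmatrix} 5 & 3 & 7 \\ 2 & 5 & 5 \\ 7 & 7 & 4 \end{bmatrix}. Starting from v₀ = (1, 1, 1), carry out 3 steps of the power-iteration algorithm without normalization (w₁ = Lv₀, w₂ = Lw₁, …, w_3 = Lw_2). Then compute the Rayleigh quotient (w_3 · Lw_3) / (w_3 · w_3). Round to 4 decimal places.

λ ≈ 15.0382

w1 = Lv₀ = (5·1 + 3·1 + 7·1; 2·1 + 5·1 + 5·1; 7·1 + 7·1 + 4·1) = (15, 12, 18)
w2 = Lw1 = (5·15 + 3·12 + 7·18; 2·15 + 5·12 + 5·18; 7·15 + 7·12 + 4·18) = (237, 180, 261)
w3 = Lw2 = (3552, 2679, 3963)
Lw3 = (53538, 40314, 59469)
w3·Lw3 = 3552·53538 + 2679·40314 + 3963·59469 = 533843829; w3·w3 = 3552·3552 + 2679·2679 + 3963·3963 = 35499114
λ ≈ 533843829/35499114 = 15.0382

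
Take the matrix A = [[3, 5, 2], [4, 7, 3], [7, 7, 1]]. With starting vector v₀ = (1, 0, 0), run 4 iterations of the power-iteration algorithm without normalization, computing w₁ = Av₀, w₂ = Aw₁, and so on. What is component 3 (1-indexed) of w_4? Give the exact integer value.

9975

w1 = Av₀ = (3·1 + 5·0 + 2·0; 4·1 + 7·0 + 3·0; 7·1 + 7·0 + 1·0) = (3, 4, 7)
w2 = Aw1 = (3·3 + 5·4 + 2·7; 4·3 + 7·4 + 3·7; 7·3 + 7·4 + 1·7) = (43, 61, 56)
w3 = Aw2 = (546, 767, 784)
w4 = Aw3 = (7041, 9905, 9975)
The requested component of w4 is 9975.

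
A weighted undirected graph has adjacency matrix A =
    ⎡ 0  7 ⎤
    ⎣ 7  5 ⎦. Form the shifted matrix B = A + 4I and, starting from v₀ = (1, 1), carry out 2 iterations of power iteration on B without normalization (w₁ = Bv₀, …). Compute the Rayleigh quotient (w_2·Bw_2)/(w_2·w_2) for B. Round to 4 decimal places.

B = A + 4I has rows (4, 7); (7, 9)
w1 = Bv₀ = (11, 16)
w2 = Bw1 = (156, 221)
Bw2 = (2171, 3081)
w2·Bw2 = 1019577; w2·w2 = 73177; μ ≈ 1019577/73177 = 13.9330

13.9330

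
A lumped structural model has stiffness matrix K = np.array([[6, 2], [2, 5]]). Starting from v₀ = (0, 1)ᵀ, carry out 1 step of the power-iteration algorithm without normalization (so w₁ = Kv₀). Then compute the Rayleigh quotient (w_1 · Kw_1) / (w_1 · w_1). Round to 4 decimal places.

6.5172

w1 = Kv₀ = (2, 5)
Kw1 = (22, 29)
w1·Kw1 = 2·22 + 5·29 = 189; w1·w1 = 2·2 + 5·5 = 29
λ ≈ 189/29 = 6.5172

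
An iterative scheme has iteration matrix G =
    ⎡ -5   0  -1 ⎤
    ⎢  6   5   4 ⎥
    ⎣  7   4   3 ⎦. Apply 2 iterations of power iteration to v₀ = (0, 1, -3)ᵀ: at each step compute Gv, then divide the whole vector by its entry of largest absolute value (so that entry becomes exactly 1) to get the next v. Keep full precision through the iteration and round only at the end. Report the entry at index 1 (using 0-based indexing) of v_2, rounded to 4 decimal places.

1.0000

Gv0 = (3.00000, -7.00000, -5.00000); divide by -7.00000 → v1 = (-0.42857, 1.00000, 0.71429)
Gv1 = (1.42857, 5.28571, 3.14286); divide by 5.28571 → v2 = (0.27027, 1.00000, 0.59459)
Requested entry of v2: -37/-37 = 1.0000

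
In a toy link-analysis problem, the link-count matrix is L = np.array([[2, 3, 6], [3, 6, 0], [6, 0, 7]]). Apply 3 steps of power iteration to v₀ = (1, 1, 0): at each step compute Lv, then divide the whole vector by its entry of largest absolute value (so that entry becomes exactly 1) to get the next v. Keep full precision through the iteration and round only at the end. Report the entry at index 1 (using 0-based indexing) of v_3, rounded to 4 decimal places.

0.6720

Lv0 = (5.00000, 9.00000, 6.00000); divide by 9.00000 → v1 = (0.55556, 1.00000, 0.66667)
Lv1 = (8.11111, 7.66667, 8.00000); divide by 8.11111 → v2 = (1.00000, 0.94521, 0.98630)
Lv2 = (10.75342, 8.67123, 12.90411); divide by 12.90411 → v3 = (0.83333, 0.67197, 1.00000)
Requested entry of v3: 633/942 = 0.6720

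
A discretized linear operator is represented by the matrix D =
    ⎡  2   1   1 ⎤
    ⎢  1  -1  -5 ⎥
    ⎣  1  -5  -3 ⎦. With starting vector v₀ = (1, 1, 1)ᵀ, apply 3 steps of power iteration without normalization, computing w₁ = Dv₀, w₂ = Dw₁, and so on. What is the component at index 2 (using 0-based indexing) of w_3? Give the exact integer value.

-374

w1 = Dv₀ = (2·1 + 1·1 + 1·1; 1·1 + (-1)·1 + (-5)·1; 1·1 + (-5)·1 + (-3)·1) = (4, -5, -7)
w2 = Dw1 = (2·4 + 1·(-5) + 1·(-7); 1·4 + (-1)·(-5) + (-5)·(-7); 1·4 + (-5)·(-5) + (-3)·(-7)) = (-4, 44, 50)
w3 = Dw2 = (86, -298, -374)
The requested component of w3 is -374.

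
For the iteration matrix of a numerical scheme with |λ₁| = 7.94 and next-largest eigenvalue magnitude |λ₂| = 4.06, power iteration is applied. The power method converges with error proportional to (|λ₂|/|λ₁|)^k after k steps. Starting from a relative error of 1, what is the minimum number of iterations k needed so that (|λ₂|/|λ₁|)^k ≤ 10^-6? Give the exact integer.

|λ₂/λ₁| = 4.06/7.94 = 0.51134
Need k ≥ ln(10^-6) / ln(0.51134) = -13.8155 / -0.6707 ≈ 20.598
Smallest integer k satisfying the bound: 21

21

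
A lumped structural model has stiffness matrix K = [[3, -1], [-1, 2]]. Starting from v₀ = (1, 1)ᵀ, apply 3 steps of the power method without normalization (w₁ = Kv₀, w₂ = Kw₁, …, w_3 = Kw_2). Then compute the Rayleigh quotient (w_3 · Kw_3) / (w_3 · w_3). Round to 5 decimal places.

w1 = Kv₀ = (3·1 + (-1)·1; (-1)·1 + 2·1) = (2, 1)
w2 = Kw1 = (3·2 + (-1)·1; (-1)·2 + 2·1) = (5, 0)
w3 = Kw2 = (15, -5)
Kw3 = (50, -25)
w3·Kw3 = 15·50 + (-5)·(-25) = 875; w3·w3 = 15·15 + (-5)·(-5) = 250
λ ≈ 875/250 = 3.50000

3.50000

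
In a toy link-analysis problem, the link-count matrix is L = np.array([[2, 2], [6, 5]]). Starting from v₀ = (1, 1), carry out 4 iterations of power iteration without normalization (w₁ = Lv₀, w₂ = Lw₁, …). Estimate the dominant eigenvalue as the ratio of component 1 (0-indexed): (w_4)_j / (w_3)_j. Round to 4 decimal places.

w1 = Lv₀ = (2·1 + 2·1; 6·1 + 5·1) = (4, 11)
w2 = Lw1 = (2·4 + 2·11; 6·4 + 5·11) = (30, 79)
w3 = Lw2 = (218, 575)
w4 = Lw3 = (1586, 4183)
Ratio at component: 4183 / 575 = 7.2748

λ ≈ 7.2748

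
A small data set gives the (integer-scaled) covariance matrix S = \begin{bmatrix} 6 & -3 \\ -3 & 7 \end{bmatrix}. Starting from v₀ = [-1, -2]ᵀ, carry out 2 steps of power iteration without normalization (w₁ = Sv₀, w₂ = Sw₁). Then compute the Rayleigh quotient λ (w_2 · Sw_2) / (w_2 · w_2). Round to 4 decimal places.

λ ≈ 9.0172

w1 = Sv₀ = (6·(-1) + (-3)·(-2); (-3)·(-1) + 7·(-2)) = (0, -11)
w2 = Sw1 = (6·0 + (-3)·(-11); (-3)·0 + 7·(-11)) = (33, -77)
Sw2 = (429, -638)
w2·Sw2 = 33·429 + (-77)·(-638) = 63283; w2·w2 = 33·33 + (-77)·(-77) = 7018
λ ≈ 63283/7018 = 9.0172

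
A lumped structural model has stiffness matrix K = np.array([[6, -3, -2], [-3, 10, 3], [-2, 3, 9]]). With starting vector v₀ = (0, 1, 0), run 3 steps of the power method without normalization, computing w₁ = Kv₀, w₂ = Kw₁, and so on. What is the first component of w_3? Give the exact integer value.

-804

w1 = Kv₀ = (-3, 10, 3)
w2 = Kw1 = (-54, 118, 63)
w3 = Kw2 = (-804, 1531, 1029)
The requested component of w3 is -804.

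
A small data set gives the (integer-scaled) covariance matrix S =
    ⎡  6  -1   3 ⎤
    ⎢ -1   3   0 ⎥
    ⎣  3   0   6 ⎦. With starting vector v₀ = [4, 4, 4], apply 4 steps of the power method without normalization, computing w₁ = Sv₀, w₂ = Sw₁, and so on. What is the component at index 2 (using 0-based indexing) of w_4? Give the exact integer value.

w1 = Sv₀ = (32, 8, 36)
w2 = Sw1 = (292, -8, 312)
w3 = Sw2 = (2696, -316, 2748)
w4 = Sw3 = (24736, -3644, 24576)
The requested component of w4 is 24576.

24576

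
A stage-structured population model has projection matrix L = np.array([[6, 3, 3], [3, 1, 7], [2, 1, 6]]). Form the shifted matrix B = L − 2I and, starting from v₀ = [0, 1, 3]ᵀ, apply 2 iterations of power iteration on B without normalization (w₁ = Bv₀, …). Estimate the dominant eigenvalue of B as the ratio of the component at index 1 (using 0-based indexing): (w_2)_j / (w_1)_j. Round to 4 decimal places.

B = L − 2I has rows (4, 3, 3); (3, -1, 7); (2, 1, 4)
w1 = Bv₀ = (12, 20, 13)
w2 = Bw1 = (147, 107, 96)
Ratio: 107/20 = 5.3500

5.3500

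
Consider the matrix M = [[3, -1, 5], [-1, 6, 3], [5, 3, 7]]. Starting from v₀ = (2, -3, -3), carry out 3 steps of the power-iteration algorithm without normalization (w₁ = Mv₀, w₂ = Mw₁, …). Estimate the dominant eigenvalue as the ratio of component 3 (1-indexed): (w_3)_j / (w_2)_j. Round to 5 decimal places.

λ ≈ 11.39300

w1 = Mv₀ = (-6, -29, -20)
w2 = Mw1 = (-89, -228, -257)
w3 = Mw2 = (-1324, -2050, -2928)
Ratio at component: -2928 / -257 = 11.39300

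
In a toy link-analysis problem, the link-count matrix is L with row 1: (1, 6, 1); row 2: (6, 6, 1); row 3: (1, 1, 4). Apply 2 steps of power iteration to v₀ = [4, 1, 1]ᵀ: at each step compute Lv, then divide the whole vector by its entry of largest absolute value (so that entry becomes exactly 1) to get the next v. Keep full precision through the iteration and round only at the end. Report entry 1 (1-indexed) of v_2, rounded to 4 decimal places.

0.7893

Lv0 = (11.00000, 31.00000, 9.00000); divide by 31.00000 → v1 = (0.35484, 1.00000, 0.29032)
Lv1 = (6.64516, 8.41935, 2.51613); divide by 8.41935 → v2 = (0.78927, 1.00000, 0.29885)
Requested entry of v2: 206/261 = 0.7893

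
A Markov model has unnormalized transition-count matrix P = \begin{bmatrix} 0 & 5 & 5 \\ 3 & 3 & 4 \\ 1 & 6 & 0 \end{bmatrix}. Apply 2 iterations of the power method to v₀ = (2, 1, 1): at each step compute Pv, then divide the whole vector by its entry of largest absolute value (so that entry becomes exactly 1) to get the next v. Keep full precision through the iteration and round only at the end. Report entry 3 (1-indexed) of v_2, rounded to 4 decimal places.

Pv0 = (10.00000, 13.00000, 8.00000); divide by 13.00000 → v1 = (0.76923, 1.00000, 0.61538)
Pv1 = (8.07692, 7.76923, 6.76923); divide by 8.07692 → v2 = (1.00000, 0.96190, 0.83810)
Requested entry of v2: 88/105 = 0.8381

0.8381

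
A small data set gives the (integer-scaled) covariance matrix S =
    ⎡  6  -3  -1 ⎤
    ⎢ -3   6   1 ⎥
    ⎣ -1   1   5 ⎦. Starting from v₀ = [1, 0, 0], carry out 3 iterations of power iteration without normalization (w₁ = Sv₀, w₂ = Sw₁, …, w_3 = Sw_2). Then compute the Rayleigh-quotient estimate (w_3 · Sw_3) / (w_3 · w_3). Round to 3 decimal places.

w1 = Sv₀ = (6·1 + (-3)·0 + (-1)·0; (-3)·1 + 6·0 + 1·0; (-1)·1 + 1·0 + 5·0) = (6, -3, -1)
w2 = Sw1 = (6·6 + (-3)·(-3) + (-1)·(-1); (-3)·6 + 6·(-3) + 1·(-1); (-1)·6 + 1·(-3) + 5·(-1)) = (46, -37, -14)
w3 = Sw2 = (401, -374, -153)
Sw3 = (3681, -3600, -1540)
w3·Sw3 = 401·3681 + (-374)·(-3600) + (-153)·(-1540) = 3058101; w3·w3 = 401·401 + (-374)·(-374) + (-153)·(-153) = 324086
λ ≈ 3058101/324086 = 9.436

9.436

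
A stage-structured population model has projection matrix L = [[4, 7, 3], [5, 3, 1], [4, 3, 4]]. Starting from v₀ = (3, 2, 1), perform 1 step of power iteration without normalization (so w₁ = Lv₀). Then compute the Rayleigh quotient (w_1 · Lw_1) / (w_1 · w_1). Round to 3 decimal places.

w1 = Lv₀ = (4·3 + 7·2 + 3·1; 5·3 + 3·2 + 1·1; 4·3 + 3·2 + 4·1) = (29, 22, 22)
Lw1 = (336, 233, 270)
w1·Lw1 = 29·336 + 22·233 + 22·270 = 20810; w1·w1 = 29·29 + 22·22 + 22·22 = 1809
λ ≈ 20810/1809 = 11.504

11.504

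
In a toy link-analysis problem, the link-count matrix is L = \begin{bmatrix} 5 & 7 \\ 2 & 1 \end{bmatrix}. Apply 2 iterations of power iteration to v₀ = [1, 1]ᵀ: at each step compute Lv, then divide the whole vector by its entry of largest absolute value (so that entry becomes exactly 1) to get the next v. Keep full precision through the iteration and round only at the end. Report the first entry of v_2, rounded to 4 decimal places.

Lv0 = (12.00000, 3.00000); divide by 12.00000 → v1 = (1.00000, 0.25000)
Lv1 = (6.75000, 2.25000); divide by 6.75000 → v2 = (1.00000, 0.33333)
Requested entry of v2: 81/81 = 1.0000

1.0000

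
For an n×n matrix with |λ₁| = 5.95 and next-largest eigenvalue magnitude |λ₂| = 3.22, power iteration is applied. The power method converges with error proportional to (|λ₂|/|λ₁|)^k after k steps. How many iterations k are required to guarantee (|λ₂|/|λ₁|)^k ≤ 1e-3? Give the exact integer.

12

|λ₂/λ₁| = 3.22/5.95 = 0.54118
Need k ≥ ln(1e-3) / ln(0.54118) = -6.9078 / -0.6140 ≈ 11.250
Smallest integer k satisfying the bound: 12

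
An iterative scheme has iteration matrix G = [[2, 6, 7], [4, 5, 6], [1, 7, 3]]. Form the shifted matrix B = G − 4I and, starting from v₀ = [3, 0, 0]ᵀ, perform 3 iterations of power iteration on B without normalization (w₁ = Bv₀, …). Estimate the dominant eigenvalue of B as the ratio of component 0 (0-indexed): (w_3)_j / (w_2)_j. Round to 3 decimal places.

B = G − 4I has rows (-2, 6, 7); (4, 1, 6); (1, 7, -1)
w1 = Bv₀ = (-6, 12, 3)
w2 = Bw1 = (105, 6, 75)
w3 = Bw2 = (351, 876, 72)
Ratio: 351/105 = 3.343

3.343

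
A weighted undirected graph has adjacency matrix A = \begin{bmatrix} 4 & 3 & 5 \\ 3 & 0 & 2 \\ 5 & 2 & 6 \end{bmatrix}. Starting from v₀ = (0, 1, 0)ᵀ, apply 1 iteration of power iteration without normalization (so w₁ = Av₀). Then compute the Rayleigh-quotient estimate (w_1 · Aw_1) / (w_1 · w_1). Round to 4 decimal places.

9.2308

w1 = Av₀ = (3, 0, 2)
Aw1 = (22, 13, 27)
w1·Aw1 = 3·22 + 0·13 + 2·27 = 120; w1·w1 = 3·3 + 0·0 + 2·2 = 13
λ ≈ 120/13 = 9.2308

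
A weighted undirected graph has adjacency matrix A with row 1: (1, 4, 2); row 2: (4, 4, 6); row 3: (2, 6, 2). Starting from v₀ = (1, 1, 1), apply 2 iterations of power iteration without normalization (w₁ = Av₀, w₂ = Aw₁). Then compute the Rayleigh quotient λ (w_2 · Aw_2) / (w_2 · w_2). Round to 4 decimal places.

λ ≈ 10.9841

w1 = Av₀ = (1·1 + 4·1 + 2·1; 4·1 + 4·1 + 6·1; 2·1 + 6·1 + 2·1) = (7, 14, 10)
w2 = Aw1 = (1·7 + 4·14 + 2·10; 4·7 + 4·14 + 6·10; 2·7 + 6·14 + 2·10) = (83, 144, 118)
Aw2 = (895, 1616, 1266)
w2·Aw2 = 83·895 + 144·1616 + 118·1266 = 456377; w2·w2 = 83·83 + 144·144 + 118·118 = 41549
λ ≈ 456377/41549 = 10.9841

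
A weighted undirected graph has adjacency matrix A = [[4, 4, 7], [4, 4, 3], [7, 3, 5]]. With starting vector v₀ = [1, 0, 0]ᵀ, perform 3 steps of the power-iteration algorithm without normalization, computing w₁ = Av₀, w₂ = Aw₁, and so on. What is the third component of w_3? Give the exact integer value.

w1 = Av₀ = (4·1 + 4·0 + 7·0; 4·1 + 4·0 + 3·0; 7·1 + 3·0 + 5·0) = (4, 4, 7)
w2 = Aw1 = (4·4 + 4·4 + 7·7; 4·4 + 4·4 + 3·7; 7·4 + 3·4 + 5·7) = (81, 53, 75)
w3 = Aw2 = (1061, 761, 1101)
The requested component of w3 is 1101.

1101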